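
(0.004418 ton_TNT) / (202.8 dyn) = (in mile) 5.664e+06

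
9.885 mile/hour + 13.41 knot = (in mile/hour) 25.32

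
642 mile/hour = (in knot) 557.9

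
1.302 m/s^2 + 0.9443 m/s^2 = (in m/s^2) 2.246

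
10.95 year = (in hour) 9.592e+04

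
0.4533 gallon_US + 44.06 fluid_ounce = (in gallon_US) 0.7975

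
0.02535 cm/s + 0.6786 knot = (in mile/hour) 0.7815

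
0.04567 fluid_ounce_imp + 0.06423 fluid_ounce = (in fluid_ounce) 0.1081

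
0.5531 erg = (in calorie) 1.322e-08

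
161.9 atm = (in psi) 2379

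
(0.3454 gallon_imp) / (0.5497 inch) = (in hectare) 1.125e-05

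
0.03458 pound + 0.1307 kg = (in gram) 146.4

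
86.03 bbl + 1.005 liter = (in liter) 1.368e+04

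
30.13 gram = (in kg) 0.03013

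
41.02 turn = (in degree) 1.477e+04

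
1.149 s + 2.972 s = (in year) 1.307e-07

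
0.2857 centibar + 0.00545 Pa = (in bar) 0.002857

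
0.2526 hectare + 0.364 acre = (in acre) 0.9882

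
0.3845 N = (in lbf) 0.08644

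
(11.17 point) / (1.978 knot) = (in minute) 6.454e-05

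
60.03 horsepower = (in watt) 4.476e+04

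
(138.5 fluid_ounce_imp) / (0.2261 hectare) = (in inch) 6.852e-05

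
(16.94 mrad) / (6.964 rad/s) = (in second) 0.002433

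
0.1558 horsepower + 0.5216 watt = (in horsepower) 0.1565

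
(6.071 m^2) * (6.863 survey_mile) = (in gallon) 1.771e+07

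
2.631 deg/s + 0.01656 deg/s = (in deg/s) 2.648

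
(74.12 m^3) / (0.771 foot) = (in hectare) 0.03154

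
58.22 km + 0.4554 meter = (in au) 3.892e-07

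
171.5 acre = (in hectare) 69.4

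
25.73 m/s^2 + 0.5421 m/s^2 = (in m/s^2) 26.27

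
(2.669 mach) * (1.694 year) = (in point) 1.376e+14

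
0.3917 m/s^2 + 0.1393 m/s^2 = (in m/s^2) 0.531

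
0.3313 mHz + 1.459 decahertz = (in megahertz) 1.459e-05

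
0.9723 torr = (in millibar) 1.296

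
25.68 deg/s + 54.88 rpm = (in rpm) 59.16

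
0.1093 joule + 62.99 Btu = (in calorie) 1.588e+04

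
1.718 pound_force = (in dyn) 7.642e+05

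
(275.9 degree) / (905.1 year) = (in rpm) 1.611e-09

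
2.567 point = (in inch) 0.03565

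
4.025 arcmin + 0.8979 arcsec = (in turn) 0.000187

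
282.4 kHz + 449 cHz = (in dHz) 2.824e+06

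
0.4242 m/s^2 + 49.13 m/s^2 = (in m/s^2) 49.55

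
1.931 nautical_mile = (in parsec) 1.159e-13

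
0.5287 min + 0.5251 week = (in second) 3.176e+05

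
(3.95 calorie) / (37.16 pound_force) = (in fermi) 9.998e+13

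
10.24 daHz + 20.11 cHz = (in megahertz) 0.0001026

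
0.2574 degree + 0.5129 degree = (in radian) 0.01344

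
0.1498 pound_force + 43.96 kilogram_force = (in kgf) 44.03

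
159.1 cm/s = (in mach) 0.004673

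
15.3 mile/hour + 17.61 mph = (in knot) 28.6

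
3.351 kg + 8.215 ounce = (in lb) 7.901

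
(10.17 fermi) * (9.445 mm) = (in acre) 2.374e-20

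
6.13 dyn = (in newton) 6.13e-05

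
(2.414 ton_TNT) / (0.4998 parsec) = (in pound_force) 1.472e-07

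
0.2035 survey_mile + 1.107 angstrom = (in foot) 1074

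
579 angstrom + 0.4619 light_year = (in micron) 4.37e+21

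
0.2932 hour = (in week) 0.001745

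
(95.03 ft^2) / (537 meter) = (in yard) 0.01798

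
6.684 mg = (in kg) 6.684e-06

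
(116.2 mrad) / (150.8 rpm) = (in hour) 2.044e-06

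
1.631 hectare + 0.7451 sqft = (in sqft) 1.756e+05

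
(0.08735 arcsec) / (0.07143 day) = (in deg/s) 3.932e-09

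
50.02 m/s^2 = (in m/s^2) 50.02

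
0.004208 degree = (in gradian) 0.004676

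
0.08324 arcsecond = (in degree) 2.312e-05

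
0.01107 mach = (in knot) 7.327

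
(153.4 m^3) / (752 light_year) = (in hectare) 2.156e-21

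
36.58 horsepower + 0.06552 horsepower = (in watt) 2.733e+04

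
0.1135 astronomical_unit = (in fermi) 1.698e+25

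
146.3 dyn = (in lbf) 0.0003289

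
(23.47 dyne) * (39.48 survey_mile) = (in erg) 1.491e+08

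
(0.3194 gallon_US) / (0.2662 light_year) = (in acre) 1.186e-22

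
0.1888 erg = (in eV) 1.178e+11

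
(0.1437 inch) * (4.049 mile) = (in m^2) 23.78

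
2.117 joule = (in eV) 1.321e+19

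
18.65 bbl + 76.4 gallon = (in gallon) 859.7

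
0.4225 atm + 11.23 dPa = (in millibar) 428.1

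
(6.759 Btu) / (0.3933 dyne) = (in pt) 5.14e+12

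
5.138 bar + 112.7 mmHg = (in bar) 5.288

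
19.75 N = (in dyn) 1.975e+06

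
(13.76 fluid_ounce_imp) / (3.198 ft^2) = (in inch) 0.05181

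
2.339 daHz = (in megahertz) 2.339e-05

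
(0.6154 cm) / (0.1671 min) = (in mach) 1.803e-06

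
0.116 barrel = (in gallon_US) 4.872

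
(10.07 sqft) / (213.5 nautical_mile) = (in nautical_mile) 1.278e-09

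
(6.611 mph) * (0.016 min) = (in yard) 3.103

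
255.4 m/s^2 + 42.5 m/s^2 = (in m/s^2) 297.9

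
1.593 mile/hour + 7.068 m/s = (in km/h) 28.01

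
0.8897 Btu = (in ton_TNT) 2.244e-07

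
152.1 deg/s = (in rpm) 25.35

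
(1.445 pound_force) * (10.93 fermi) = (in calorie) 1.679e-14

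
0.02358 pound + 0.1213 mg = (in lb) 0.02358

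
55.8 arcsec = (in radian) 0.0002705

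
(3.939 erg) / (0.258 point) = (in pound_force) 0.0009729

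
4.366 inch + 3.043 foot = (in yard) 1.136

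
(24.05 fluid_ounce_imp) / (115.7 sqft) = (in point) 0.1802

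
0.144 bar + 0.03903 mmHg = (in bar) 0.1441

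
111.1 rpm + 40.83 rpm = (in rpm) 151.9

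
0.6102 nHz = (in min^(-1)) 3.661e-08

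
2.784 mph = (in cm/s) 124.5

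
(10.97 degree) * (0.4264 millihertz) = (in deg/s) 0.004678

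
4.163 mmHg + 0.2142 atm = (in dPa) 2.226e+05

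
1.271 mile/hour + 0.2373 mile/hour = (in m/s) 0.6743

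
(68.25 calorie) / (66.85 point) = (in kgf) 1235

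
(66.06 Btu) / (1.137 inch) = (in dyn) 2.413e+11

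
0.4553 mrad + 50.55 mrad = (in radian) 0.05101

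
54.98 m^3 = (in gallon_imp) 1.209e+04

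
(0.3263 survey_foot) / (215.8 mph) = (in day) 1.193e-08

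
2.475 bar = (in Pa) 2.475e+05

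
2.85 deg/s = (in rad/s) 0.04974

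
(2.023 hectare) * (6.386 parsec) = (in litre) 3.986e+24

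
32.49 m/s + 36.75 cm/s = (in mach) 0.0965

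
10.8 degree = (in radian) 0.1885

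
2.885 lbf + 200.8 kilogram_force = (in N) 1982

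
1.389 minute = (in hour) 0.02315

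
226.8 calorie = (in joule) 948.9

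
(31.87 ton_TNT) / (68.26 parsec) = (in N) 6.331e-08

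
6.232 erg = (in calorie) 1.489e-07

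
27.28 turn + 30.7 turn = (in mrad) 3.643e+05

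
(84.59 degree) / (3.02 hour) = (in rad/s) 0.0001358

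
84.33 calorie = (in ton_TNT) 8.433e-08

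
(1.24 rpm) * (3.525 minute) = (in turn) 4.371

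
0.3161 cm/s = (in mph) 0.007071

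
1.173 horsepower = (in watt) 874.7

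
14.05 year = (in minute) 7.385e+06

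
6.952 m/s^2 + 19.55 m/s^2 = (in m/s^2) 26.5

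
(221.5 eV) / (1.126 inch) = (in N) 1.241e-15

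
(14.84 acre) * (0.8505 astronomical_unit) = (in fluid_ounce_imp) 2.689e+20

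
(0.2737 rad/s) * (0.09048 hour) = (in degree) 5108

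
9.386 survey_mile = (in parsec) 4.895e-13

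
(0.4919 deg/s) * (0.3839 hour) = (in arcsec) 2.447e+06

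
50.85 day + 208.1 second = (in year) 0.1393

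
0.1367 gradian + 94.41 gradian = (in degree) 85.09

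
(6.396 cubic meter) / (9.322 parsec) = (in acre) 5.495e-21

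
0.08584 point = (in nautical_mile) 1.635e-08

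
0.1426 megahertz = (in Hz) 1.426e+05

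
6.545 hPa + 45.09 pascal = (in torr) 5.247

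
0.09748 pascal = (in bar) 9.748e-07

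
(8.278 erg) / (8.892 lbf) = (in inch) 8.24e-07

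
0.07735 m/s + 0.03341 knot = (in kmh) 0.3403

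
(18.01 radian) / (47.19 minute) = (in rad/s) 0.006361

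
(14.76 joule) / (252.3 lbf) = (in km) 1.315e-05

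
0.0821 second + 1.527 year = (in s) 4.816e+07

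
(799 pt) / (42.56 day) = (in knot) 1.49e-07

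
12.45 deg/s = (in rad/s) 0.2173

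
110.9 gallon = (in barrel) 2.64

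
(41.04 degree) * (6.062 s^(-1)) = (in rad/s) 4.342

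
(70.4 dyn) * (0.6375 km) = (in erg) 4.488e+06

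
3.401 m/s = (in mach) 0.009988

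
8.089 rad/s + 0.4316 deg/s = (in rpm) 77.32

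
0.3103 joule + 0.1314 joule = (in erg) 4.417e+06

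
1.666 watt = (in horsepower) 0.002234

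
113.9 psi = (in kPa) 785.3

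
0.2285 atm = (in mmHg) 173.7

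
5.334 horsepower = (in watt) 3978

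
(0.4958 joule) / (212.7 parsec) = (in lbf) 1.698e-20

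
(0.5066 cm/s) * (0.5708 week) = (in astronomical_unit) 1.169e-08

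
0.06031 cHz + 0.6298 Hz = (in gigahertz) 6.304e-10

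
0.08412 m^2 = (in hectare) 8.412e-06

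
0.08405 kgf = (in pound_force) 0.1853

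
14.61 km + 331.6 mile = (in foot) 1.799e+06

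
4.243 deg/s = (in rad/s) 0.07405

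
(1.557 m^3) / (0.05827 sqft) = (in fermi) 2.876e+17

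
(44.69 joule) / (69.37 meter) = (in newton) 0.6442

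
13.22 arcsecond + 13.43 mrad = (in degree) 0.7732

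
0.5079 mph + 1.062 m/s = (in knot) 2.506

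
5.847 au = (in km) 8.747e+08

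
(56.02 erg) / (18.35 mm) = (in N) 0.0003053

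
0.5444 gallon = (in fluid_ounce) 69.68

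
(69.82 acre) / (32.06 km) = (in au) 5.891e-11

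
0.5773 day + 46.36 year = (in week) 2417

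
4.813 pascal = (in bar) 4.813e-05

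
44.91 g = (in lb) 0.09901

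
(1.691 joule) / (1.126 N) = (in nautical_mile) 0.0008109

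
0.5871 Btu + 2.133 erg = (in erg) 6.194e+09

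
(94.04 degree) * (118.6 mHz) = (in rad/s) 0.1947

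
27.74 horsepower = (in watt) 2.069e+04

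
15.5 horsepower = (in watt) 1.156e+04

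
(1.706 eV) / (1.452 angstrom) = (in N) 1.882e-09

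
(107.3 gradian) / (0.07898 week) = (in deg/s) 0.002022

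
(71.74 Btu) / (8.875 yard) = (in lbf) 2097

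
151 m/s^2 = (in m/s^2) 151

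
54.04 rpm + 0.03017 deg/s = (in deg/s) 324.3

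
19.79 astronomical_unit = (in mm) 2.961e+15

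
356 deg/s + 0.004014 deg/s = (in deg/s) 356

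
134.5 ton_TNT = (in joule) 5.627e+11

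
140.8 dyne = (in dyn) 140.8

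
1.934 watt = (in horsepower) 0.002594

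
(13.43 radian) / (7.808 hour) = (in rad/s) 0.0004778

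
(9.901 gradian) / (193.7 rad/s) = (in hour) 2.23e-07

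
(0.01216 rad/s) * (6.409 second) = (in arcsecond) 1.607e+04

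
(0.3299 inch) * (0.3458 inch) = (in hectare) 7.36e-09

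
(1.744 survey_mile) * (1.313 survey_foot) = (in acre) 0.2776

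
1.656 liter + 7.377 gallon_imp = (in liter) 35.19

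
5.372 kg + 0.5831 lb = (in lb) 12.43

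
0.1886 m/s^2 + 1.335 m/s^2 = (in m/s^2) 1.524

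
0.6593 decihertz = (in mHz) 65.93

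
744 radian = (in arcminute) 2.558e+06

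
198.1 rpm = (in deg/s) 1189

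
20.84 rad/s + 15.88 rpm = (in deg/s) 1289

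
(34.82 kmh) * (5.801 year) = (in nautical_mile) 9.554e+05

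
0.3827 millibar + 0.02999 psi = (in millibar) 2.45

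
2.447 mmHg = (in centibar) 0.3262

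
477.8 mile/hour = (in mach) 0.6273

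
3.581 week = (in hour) 601.6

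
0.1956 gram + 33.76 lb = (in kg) 15.31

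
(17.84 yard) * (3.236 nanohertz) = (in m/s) 5.279e-08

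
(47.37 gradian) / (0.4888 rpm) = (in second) 14.54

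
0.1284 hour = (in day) 0.00535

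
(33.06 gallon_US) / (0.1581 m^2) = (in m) 0.7916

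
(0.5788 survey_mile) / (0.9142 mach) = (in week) 4.948e-06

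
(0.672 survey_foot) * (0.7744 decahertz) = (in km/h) 5.71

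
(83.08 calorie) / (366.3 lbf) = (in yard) 0.2333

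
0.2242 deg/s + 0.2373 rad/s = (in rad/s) 0.2412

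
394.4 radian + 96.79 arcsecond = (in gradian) 2.511e+04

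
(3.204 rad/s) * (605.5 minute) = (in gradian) 7.41e+06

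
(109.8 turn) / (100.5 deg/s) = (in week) 0.0006503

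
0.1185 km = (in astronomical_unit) 7.921e-10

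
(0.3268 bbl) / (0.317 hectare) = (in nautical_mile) 8.85e-09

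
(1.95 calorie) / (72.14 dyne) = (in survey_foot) 3.711e+04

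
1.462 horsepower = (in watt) 1090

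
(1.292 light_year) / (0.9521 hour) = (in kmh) 1.284e+13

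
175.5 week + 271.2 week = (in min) 4.503e+06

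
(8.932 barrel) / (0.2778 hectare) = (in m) 0.0005112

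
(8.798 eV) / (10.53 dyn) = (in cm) 1.339e-12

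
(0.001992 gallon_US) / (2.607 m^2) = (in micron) 2.892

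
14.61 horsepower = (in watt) 1.089e+04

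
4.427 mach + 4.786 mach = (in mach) 9.213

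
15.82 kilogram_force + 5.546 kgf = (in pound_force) 47.1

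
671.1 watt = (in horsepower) 0.9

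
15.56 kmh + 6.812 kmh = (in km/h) 22.37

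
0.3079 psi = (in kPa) 2.123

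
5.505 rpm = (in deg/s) 33.03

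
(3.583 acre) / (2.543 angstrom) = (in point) 1.616e+17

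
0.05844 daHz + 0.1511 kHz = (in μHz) 1.517e+08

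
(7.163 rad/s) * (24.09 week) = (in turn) 1.661e+07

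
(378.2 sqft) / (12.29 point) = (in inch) 3.191e+05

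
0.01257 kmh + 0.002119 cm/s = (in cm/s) 0.3513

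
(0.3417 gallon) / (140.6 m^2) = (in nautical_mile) 4.967e-09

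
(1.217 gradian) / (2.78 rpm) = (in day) 7.6e-07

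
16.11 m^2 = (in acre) 0.003981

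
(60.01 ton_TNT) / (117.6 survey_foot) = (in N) 7.005e+09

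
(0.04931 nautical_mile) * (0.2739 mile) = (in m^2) 4.025e+04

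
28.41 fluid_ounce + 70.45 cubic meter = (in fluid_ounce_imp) 2.48e+06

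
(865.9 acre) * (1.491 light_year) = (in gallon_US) 1.306e+25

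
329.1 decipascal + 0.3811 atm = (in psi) 5.605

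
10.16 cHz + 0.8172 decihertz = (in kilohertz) 0.0001833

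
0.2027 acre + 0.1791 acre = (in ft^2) 1.663e+04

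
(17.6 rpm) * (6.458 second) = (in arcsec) 2.455e+06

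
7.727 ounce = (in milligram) 2.191e+05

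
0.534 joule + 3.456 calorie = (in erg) 1.499e+08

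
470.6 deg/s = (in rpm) 78.43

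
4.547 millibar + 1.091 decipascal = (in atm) 0.004489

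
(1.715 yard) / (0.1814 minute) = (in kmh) 0.5187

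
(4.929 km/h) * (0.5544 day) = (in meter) 6.558e+04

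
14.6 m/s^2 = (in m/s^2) 14.6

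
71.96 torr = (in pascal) 9594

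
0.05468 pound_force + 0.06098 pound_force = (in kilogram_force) 0.05246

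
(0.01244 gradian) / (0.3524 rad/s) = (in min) 9.242e-06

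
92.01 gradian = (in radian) 1.445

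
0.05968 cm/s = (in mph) 0.001335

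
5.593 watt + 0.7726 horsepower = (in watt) 581.7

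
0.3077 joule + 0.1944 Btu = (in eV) 1.282e+21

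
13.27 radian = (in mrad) 1.327e+04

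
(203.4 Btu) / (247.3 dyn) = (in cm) 8.678e+09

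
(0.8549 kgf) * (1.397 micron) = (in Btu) 1.11e-08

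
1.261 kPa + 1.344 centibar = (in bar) 0.02605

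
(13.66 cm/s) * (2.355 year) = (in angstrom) 1.014e+17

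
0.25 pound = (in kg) 0.1134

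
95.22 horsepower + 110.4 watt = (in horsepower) 95.37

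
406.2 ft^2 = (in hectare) 0.003774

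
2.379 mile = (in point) 1.085e+07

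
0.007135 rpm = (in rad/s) 0.0007472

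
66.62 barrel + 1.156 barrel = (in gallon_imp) 2370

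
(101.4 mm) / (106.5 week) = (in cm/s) 1.574e-07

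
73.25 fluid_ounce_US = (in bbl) 0.01363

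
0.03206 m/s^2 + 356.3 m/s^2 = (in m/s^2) 356.3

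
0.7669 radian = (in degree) 43.94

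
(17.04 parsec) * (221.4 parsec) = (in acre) 8.876e+32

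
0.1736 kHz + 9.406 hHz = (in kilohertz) 1.114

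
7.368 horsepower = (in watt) 5494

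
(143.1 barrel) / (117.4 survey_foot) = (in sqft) 6.844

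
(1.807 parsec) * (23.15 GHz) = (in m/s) 1.291e+27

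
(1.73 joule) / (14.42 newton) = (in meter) 0.12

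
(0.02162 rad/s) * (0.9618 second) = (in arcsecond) 4289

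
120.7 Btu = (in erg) 1.273e+12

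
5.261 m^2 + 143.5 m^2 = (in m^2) 148.8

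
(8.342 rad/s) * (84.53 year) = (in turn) 3.539e+09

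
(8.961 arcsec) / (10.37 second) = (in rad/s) 4.189e-06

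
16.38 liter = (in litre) 16.38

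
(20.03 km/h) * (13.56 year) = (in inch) 9.367e+10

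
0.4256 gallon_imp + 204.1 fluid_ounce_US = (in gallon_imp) 1.753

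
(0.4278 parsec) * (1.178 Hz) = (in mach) 4.567e+13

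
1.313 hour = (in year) 0.0001499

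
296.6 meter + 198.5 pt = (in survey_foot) 973.3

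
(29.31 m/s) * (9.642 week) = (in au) 0.001143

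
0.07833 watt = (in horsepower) 0.000105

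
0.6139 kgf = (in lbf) 1.353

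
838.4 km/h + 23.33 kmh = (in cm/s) 2.394e+04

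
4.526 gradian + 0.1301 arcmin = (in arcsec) 1.467e+04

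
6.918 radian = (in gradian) 440.4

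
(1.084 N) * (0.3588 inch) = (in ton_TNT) 2.361e-12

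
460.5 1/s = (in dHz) 4605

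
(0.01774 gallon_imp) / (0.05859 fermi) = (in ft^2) 1.482e+13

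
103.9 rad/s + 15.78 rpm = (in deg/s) 6048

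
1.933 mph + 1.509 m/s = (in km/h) 8.543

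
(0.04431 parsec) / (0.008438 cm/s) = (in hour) 4.501e+15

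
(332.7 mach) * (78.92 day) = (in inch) 3.041e+13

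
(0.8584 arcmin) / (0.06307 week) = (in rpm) 6.251e-08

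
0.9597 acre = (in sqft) 4.18e+04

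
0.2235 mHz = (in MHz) 2.235e-10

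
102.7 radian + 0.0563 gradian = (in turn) 16.35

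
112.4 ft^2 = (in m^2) 10.44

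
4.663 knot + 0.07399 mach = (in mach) 0.08104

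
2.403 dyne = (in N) 2.403e-05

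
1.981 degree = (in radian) 0.03457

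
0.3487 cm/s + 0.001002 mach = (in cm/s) 34.47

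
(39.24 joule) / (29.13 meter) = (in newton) 1.347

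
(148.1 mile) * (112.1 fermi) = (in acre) 6.602e-12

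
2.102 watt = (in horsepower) 0.002819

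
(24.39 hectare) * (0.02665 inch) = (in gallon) 4.361e+04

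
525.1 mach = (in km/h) 6.437e+05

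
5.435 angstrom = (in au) 3.633e-21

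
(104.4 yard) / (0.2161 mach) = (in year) 4.114e-08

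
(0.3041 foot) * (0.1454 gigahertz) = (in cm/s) 1.348e+09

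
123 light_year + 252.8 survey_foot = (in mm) 1.164e+21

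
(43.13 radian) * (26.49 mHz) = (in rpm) 10.91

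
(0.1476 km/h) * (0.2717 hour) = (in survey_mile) 0.02492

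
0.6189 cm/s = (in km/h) 0.02228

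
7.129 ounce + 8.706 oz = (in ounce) 15.83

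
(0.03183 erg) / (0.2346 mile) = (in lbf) 1.895e-12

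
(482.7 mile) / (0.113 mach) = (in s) 2.019e+04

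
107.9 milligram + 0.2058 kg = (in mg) 2.059e+05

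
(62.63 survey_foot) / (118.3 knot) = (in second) 0.3137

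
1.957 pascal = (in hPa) 0.01957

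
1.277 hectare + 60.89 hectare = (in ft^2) 6.692e+06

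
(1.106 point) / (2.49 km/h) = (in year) 1.789e-11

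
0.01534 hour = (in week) 9.131e-05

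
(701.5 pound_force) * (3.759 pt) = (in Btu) 0.003922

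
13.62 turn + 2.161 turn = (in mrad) 9.915e+04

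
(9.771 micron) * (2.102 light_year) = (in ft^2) 2.092e+12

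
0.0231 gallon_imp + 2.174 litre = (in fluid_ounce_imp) 80.21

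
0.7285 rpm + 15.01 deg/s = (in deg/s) 19.38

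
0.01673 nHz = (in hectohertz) 1.673e-13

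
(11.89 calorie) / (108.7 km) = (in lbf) 0.0001029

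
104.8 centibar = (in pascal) 1.048e+05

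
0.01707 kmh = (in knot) 0.009217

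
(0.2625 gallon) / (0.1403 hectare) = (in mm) 0.0007082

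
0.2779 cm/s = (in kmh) 0.01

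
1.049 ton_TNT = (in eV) 2.739e+28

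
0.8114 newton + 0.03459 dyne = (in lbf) 0.1824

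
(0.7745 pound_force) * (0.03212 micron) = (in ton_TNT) 2.645e-17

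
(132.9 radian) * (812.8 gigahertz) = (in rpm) 1.032e+15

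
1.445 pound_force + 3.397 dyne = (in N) 6.428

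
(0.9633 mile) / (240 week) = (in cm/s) 0.001068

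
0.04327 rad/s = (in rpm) 0.4132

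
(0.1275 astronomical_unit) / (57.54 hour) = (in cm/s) 9.208e+06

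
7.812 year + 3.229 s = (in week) 407.3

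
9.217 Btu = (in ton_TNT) 2.324e-06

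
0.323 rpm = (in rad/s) 0.03382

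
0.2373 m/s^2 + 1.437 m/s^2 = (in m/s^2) 1.674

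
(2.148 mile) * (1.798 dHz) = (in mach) 1.825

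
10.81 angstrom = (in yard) 1.182e-09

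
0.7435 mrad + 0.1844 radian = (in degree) 10.61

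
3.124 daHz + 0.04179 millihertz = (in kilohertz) 0.03124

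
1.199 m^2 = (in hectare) 0.0001199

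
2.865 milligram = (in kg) 2.865e-06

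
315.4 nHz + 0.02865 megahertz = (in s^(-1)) 2.865e+04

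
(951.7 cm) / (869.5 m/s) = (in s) 0.01095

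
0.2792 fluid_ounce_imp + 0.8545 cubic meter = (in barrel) 5.375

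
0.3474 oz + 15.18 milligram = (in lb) 0.02175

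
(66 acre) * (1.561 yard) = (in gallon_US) 1.007e+08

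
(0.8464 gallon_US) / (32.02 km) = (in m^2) 1.001e-07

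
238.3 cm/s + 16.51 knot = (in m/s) 10.88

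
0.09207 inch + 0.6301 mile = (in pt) 2.874e+06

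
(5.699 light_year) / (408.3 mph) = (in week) 4.884e+08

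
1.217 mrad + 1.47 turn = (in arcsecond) 1.905e+06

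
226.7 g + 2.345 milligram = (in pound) 0.4998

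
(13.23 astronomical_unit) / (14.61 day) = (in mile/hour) 3.507e+06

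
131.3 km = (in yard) 1.436e+05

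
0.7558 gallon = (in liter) 2.861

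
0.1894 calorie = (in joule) 0.7924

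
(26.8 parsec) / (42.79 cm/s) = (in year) 6.128e+10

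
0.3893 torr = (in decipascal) 519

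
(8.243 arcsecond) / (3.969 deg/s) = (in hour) 1.603e-07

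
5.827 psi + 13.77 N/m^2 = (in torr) 301.4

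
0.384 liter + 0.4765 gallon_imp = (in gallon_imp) 0.561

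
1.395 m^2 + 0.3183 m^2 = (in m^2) 1.713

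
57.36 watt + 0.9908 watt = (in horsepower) 0.07825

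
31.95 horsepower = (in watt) 2.383e+04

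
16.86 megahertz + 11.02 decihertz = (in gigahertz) 0.01686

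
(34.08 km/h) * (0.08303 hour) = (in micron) 2.83e+09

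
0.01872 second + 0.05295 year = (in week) 2.761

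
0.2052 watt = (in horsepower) 0.0002752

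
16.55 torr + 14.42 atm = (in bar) 14.63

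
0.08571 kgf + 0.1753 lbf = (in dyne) 1.62e+05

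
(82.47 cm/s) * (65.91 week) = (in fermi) 3.287e+22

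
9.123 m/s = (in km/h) 32.84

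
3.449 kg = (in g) 3449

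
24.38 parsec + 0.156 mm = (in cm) 7.523e+19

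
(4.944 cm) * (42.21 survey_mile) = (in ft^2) 3.615e+04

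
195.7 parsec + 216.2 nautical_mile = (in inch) 2.377e+20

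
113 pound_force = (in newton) 502.6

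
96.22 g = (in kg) 0.09622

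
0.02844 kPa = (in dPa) 284.4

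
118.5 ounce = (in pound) 7.406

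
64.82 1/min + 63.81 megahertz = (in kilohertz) 6.381e+04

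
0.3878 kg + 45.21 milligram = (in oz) 13.68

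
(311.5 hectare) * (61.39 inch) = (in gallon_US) 1.283e+09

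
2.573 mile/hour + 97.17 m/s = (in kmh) 354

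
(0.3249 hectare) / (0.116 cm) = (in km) 2801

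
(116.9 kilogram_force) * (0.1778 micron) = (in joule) 0.0002038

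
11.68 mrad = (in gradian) 0.7436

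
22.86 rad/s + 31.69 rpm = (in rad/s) 26.18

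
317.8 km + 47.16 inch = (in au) 2.124e-06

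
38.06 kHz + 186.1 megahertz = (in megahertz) 186.1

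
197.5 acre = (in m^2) 7.993e+05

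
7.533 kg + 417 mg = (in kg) 7.533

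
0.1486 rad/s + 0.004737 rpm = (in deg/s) 8.543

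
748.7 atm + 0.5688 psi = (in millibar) 7.587e+05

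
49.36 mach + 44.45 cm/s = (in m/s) 1.681e+04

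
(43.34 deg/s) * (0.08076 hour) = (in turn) 35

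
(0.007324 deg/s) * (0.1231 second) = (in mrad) 0.01574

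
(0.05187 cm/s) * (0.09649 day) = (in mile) 0.002687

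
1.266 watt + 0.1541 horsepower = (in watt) 116.2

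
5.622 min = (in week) 0.0005577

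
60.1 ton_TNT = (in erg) 2.515e+18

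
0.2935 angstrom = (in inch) 1.156e-09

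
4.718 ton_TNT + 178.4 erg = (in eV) 1.232e+29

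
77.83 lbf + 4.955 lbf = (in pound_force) 82.78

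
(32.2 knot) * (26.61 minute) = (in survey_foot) 8.677e+04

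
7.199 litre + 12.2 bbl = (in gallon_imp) 428.2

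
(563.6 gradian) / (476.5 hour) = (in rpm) 4.928e-05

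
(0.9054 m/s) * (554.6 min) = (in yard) 3.295e+04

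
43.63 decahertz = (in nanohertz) 4.363e+11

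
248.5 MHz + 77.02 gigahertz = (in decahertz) 7.727e+09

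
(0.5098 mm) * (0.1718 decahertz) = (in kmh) 0.003153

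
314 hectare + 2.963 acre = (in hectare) 315.2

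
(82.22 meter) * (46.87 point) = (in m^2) 1.359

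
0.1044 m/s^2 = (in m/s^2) 0.1044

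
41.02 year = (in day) 1.497e+04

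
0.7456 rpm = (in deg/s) 4.474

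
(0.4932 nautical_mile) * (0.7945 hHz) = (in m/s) 7.257e+04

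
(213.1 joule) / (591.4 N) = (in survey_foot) 1.182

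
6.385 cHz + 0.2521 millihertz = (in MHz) 6.41e-08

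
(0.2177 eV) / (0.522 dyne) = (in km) 6.682e-18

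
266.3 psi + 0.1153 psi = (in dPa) 1.837e+07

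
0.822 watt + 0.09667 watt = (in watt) 0.9187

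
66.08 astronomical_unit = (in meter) 9.885e+12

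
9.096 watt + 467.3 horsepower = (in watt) 3.485e+05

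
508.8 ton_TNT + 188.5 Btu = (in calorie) 5.088e+11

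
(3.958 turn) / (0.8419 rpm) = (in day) 0.003265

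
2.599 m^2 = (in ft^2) 27.98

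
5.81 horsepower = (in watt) 4333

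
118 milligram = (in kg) 0.000118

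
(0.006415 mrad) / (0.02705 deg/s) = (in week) 2.247e-08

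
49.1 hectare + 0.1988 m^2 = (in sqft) 5.285e+06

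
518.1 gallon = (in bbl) 12.34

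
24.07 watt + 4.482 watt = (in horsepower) 0.03829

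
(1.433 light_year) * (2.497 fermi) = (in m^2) 33.85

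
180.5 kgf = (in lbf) 397.9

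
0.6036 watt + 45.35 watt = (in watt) 45.95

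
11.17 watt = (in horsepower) 0.01498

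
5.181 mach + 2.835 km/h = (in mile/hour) 3948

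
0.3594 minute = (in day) 0.0002496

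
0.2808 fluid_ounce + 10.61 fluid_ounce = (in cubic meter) 0.0003221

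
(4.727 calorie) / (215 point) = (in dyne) 2.608e+07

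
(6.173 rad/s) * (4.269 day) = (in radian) 2.277e+06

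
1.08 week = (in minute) 1.089e+04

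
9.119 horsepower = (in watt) 6800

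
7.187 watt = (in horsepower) 0.009638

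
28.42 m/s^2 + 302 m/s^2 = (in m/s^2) 330.4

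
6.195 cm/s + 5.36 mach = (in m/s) 1825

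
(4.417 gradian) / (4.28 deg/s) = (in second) 0.9288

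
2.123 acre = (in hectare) 0.8591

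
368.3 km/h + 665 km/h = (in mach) 0.843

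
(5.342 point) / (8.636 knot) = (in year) 1.345e-11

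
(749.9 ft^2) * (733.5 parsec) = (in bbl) 9.918e+21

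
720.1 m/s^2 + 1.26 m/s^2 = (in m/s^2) 721.4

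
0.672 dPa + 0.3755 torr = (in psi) 0.007271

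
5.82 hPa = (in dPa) 5820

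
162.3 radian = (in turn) 25.83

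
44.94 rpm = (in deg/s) 269.6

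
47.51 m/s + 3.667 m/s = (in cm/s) 5118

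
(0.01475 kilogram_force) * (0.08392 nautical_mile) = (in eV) 1.403e+20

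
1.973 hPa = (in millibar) 1.973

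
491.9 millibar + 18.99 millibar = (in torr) 383.2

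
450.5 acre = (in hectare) 182.3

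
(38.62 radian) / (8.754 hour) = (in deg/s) 0.07021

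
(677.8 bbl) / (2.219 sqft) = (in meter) 522.7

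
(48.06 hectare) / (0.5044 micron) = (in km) 9.528e+08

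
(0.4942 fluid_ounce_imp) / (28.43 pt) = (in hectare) 1.4e-07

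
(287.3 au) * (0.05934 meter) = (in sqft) 2.745e+13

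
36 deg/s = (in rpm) 6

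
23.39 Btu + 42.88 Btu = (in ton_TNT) 1.671e-05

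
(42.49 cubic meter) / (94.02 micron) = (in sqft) 4.864e+06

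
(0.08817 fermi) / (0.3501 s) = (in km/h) 9.066e-16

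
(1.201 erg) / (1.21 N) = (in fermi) 9.926e+07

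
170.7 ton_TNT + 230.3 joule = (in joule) 7.142e+11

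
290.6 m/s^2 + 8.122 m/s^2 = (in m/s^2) 298.7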